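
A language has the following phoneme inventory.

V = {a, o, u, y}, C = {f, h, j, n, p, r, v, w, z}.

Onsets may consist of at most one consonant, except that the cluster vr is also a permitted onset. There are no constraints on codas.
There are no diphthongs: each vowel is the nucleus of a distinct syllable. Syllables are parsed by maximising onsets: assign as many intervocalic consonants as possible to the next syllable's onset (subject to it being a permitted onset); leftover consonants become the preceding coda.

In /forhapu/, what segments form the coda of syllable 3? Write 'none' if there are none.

Nuclei (vowels): o, a, u → 3 syllables.
/o…a/ gap (V1→V2): cluster /rh/ — the longest permitted-onset suffix is /h/; onset = /h/, preceding coda = /r/.
/a…u/ gap (V2→V3): /p/ is a single consonant, so it becomes the next onset.
Syllabification: for.ha.pu.
Syllable 3 is /pu/: onset /p/, nucleus /u/, coda ∅.

none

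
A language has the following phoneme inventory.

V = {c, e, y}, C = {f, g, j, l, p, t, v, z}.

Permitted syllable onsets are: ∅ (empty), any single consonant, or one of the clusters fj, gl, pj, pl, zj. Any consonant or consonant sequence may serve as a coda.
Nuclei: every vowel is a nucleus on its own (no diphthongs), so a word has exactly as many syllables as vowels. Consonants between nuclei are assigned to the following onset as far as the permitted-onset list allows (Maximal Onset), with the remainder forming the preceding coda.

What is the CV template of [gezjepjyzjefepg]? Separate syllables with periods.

Vowels present: e, e, y, e, e; each is a nucleus, giving 5 syllables.
σ1/σ2 boundary: cluster /zj/ — /zj/ is itself a permitted onset, so the whole cluster goes right; preceding coda = ∅.
σ2/σ3 boundary: cluster /pj/ — /pj/ is itself a permitted onset, so the whole cluster goes right; preceding coda = ∅.
σ3/σ4 boundary: /zj/ is a licit onset in full, so it all attaches to the next syllable.
σ4/σ5 boundary: /f/ is a single consonant, so it becomes the next onset.
Syllabification: ge.zje.pjy.zje.fepg.
Mapping each syllable to C/V: /ge/ → CV, /zje/ → CCV, /pjy/ → CCV, /zje/ → CCV, /fepg/ → CVCC.

CV.CCV.CCV.CCV.CVCC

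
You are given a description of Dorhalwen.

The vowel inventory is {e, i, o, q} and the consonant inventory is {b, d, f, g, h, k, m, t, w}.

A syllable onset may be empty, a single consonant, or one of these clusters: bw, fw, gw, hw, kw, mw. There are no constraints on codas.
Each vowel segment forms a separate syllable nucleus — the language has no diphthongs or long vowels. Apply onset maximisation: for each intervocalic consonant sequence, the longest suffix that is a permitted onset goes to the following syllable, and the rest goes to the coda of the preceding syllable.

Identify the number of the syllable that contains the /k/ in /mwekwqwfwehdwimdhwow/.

Vowels present: e, q, e, i, o; each is a nucleus, giving 5 syllables.
Between /e/ (V1) and /q/ (V2): /kw/ — entire cluster is a permitted onset → onset /kw/, coda ∅.
Between /q/ (V2) and /e/ (V3): /wfw/ splits as /w/ + /fw/ (/fw/ is the longest suffix that is a licit onset).
Between /e/ (V3) and /i/ (V4): /hdw/ splits as /hd/ + /w/ (/w/ is the longest suffix that is a licit onset).
Between /i/ (V4) and /o/ (V5): /mdhw/ splits as /md/ + /hw/ (/hw/ is the longest suffix that is a licit onset).
Syllabification: mwe.kwqw.fwehd.wimd.hwow.
The /k/ is in the onset of syllable 2 (/kwqw/).

2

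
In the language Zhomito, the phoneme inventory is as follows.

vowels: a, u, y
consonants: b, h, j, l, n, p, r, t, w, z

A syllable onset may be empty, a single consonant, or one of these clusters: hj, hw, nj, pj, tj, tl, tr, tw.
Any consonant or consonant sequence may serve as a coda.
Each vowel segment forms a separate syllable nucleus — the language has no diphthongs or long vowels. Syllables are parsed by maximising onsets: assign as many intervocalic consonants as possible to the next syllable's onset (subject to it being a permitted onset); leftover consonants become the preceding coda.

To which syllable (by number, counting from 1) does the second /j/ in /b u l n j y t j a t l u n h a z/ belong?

3

Nuclei (vowels): u, y, a, u, a → 5 syllables.
V1 /u/ – V2 /y/: /lnj/ splits as /l/ + /nj/ (/nj/ is the longest suffix that is a licit onset).
V2 /y/ – V3 /a/: /tj/ — entire cluster is a permitted onset → onset /tj/, coda ∅.
V3 /a/ – V4 /u/: /tl/ is a licit onset in full, so it all attaches to the next syllable.
V4 /u/ – V5 /a/: cluster /nh/ — the longest permitted-onset suffix is /h/; onset = /h/, preceding coda = /n/.
Result: bul.njy.tja.tlun.haz.
The second /j/ is in the onset of syllable 3 (/tja/).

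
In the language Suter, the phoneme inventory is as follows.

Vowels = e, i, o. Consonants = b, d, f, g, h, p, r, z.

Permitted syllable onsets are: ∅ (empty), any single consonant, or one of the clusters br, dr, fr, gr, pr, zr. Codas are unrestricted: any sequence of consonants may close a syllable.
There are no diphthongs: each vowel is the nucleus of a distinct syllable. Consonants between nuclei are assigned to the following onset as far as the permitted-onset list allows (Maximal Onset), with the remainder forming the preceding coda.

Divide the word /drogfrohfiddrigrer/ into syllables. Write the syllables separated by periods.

drog.froh.fid.dri.grer

The vowels are o, o, i, i, e — 5 nuclei, so 5 syllables.
/o…o/ gap (V1→V2): /gfr/; trying suffixes from longest down, /fr/ is the first permitted one, so coda /g/ | onset /fr/.
/o…i/ gap (V2→V3): /hf/ splits as /h/ + /f/ (/f/ is the longest suffix that is a licit onset).
/i…i/ gap (V3→V4): /ddr/ splits as /d/ + /dr/ (/dr/ is the longest suffix that is a licit onset).
/i…e/ gap (V4→V5): /gr/ — entire cluster is a permitted onset → onset /gr/, coda ∅.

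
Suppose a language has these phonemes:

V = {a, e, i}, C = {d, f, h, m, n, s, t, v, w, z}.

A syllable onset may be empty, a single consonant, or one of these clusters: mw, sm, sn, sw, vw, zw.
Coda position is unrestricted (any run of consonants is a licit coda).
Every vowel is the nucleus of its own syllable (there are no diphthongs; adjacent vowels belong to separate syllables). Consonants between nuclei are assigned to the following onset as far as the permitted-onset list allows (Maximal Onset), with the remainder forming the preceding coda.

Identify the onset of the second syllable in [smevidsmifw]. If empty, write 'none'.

Vowels present: e, i, i; each is a nucleus, giving 3 syllables.
/e…i/ gap (V1→V2): just /v/ — single C goes to the following onset.
/i…i/ gap (V2→V3): /dsm/ — longest licit onset from the right is /sm/, leaving /d/ as coda.
Result: sme.vid.smifw.
Syllable 2 is /vid/: onset /v/, nucleus /i/, coda /d/.

v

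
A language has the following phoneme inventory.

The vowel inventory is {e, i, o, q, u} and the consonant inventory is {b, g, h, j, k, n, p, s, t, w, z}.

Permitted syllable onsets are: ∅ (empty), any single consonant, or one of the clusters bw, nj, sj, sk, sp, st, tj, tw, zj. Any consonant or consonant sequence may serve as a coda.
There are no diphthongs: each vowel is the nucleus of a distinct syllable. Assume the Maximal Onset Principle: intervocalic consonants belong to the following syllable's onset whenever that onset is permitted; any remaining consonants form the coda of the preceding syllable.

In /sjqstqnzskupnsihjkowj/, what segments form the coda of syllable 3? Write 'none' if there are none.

The vowels are q, q, u, i, o — 5 nuclei, so 5 syllables.
Between /q/ (V1) and /q/ (V2): /st/ is a licit onset in full, so it all attaches to the next syllable.
Between /q/ (V2) and /u/ (V3): /nzsk/ splits as /nz/ + /sk/ (/sk/ is the longest suffix that is a licit onset).
Between /u/ (V3) and /i/ (V4): /pns/ splits as /pn/ + /s/ (/s/ is the longest suffix that is a licit onset).
Between /i/ (V4) and /o/ (V5): /hjk/; trying suffixes from longest down, /k/ is the first permitted one, so coda /hj/ | onset /k/.
Syllabification: sjq.stqnz.skupn.sihj.kowj.
Syllable 3 is /skupn/: onset /sk/, nucleus /u/, coda /pn/.

pn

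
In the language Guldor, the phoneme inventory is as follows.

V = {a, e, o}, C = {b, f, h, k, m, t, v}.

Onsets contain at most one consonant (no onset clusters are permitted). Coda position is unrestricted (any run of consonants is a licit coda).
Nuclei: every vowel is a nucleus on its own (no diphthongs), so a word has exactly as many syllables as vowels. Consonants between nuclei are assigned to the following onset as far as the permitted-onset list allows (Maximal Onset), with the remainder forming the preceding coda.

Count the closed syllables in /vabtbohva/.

Vowels present: a, o, a; each is a nucleus, giving 3 syllables.
V1 /a/ – V2 /o/: /btb/ splits as /bt/ + /b/ (/b/ is the longest suffix that is a licit onset).
V2 /o/ – V3 /a/: cluster /hv/ — the longest permitted-onset suffix is /v/; onset = /v/, preceding coda = /h/.
Putting it together: vabt.boh.va.
Classifying each syllable: /vabt/ (closed), /boh/ (closed), /va/ (open).
Closed syllables: 2.

2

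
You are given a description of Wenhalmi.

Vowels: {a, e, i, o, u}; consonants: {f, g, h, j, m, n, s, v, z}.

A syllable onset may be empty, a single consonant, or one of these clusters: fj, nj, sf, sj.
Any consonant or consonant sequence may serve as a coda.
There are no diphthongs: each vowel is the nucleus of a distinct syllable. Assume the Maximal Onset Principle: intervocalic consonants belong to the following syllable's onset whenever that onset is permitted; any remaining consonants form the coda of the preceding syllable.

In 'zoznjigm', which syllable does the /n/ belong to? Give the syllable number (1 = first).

Nuclei (vowels): o, i → 2 syllables.
V1 /o/ – V2 /i/: cluster /znj/ — the longest permitted-onset suffix is /nj/; onset = /nj/, preceding coda = /z/.
So the parse is zoz.njigm.
The /n/ is in the onset of syllable 2 (/njigm/).

2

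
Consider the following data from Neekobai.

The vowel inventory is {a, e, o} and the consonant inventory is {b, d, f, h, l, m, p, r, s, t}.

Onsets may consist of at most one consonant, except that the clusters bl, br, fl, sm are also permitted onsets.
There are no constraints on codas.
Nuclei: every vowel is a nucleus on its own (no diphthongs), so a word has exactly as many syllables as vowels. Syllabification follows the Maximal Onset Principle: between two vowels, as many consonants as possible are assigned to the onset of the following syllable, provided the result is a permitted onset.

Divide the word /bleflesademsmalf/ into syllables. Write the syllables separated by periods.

ble.fle.sa.dem.smalf

The vowels are e, e, a, e, a — 5 nuclei, so 5 syllables.
V1 /e/ – V2 /e/: cluster /fl/ — /fl/ is itself a permitted onset, so the whole cluster goes right; preceding coda = ∅.
V2 /e/ – V3 /a/: /s/ is a single consonant, so it becomes the next onset.
V3 /a/ – V4 /e/: just /d/ — single C goes to the following onset.
V4 /e/ – V5 /a/: /msm/ — longest licit onset from the right is /sm/, leaving /m/ as coda.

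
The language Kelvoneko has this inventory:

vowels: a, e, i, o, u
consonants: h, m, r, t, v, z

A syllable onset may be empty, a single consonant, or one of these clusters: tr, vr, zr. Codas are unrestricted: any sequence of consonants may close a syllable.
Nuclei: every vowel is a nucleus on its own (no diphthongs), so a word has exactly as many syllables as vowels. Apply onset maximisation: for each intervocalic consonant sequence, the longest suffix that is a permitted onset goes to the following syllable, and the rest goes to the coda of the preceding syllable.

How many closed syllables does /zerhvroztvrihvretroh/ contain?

4

Nuclei (vowels): e, o, i, e, o → 5 syllables.
σ1/σ2 boundary: cluster /rhvr/ — the longest permitted-onset suffix is /vr/; onset = /vr/, preceding coda = /rh/.
σ2/σ3 boundary: /ztvr/ splits as /zt/ + /vr/ (/vr/ is the longest suffix that is a licit onset).
σ3/σ4 boundary: /hvr/; trying suffixes from longest down, /vr/ is the first permitted one, so coda /h/ | onset /vr/.
σ4/σ5 boundary: /tr/ — entire cluster is a permitted onset → onset /tr/, coda ∅.
So the parse is zerh.vrozt.vrih.vre.troh.
Classifying each syllable: /zerh/ (closed), /vrozt/ (closed), /vrih/ (closed), /vre/ (open), /troh/ (closed).
Closed syllables: 4.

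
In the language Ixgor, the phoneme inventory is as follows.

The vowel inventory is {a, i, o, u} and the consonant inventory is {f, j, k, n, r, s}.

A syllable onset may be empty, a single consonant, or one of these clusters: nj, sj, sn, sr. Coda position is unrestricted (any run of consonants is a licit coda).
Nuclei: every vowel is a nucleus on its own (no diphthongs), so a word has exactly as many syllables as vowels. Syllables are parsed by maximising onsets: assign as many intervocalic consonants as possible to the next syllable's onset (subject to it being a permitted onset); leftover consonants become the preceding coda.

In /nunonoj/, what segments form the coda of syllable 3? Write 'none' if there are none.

The vowels are u, o, o — 3 nuclei, so 3 syllables.
Between /u/ (V1) and /o/ (V2): /n/ → onset of the next syllable (single consonants are always licit onsets).
Between /o/ (V2) and /o/ (V3): /n/ is a single consonant, so it becomes the next onset.
Putting it together: nu.no.noj.
Syllable 3 is /noj/: onset /n/, nucleus /o/, coda /j/.

j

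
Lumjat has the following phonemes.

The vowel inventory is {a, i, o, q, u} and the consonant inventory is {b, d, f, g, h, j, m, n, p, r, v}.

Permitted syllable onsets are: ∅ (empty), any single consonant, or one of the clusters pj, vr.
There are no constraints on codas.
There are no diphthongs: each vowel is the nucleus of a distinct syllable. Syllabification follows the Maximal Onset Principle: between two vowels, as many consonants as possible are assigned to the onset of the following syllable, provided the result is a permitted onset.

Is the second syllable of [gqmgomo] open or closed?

open

Vowels present: q, o, o; each is a nucleus, giving 3 syllables.
σ1/σ2 boundary: cluster /mg/ — the longest permitted-onset suffix is /g/; onset = /g/, preceding coda = /m/.
σ2/σ3 boundary: /m/ → onset of the next syllable (single consonants are always licit onsets).
So the parse is gqm.go.mo.
Syllable 2 is /go/; it ends in its nucleus with no coda, so it is open.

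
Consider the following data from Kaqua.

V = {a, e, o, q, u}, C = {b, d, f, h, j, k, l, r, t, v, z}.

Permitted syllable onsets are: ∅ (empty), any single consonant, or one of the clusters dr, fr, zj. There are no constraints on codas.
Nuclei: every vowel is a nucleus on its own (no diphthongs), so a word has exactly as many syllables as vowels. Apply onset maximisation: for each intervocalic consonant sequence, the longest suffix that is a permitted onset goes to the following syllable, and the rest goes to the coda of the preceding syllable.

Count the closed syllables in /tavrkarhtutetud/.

Vowels present: a, a, u, e, u; each is a nucleus, giving 5 syllables.
Between /a/ (V1) and /a/ (V2): /vrk/ splits as /vr/ + /k/ (/k/ is the longest suffix that is a licit onset).
Between /a/ (V2) and /u/ (V3): /rht/; trying suffixes from longest down, /t/ is the first permitted one, so coda /rh/ | onset /t/.
Between /u/ (V3) and /e/ (V4): /t/ → onset of the next syllable (single consonants are always licit onsets).
Between /e/ (V4) and /u/ (V5): /t/ → onset of the next syllable (single consonants are always licit onsets).
So the parse is tavr.karh.tu.te.tud.
Classifying each syllable: /tavr/ (closed), /karh/ (closed), /tu/ (open), /te/ (open), /tud/ (closed).
Closed syllables: 3.

3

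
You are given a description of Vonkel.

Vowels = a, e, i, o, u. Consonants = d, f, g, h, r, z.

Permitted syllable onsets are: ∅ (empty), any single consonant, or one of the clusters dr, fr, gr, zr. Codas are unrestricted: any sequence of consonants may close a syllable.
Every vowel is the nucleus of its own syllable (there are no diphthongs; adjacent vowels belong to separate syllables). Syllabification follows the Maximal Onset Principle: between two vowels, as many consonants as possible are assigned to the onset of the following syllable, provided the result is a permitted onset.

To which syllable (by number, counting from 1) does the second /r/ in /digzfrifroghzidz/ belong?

Nuclei (vowels): i, i, o, i → 4 syllables.
V1 /i/ – V2 /i/: cluster /gzfr/ — the longest permitted-onset suffix is /fr/; onset = /fr/, preceding coda = /gz/.
V2 /i/ – V3 /o/: cluster /fr/ — /fr/ is itself a permitted onset, so the whole cluster goes right; preceding coda = ∅.
V3 /o/ – V4 /i/: cluster /ghz/ — the longest permitted-onset suffix is /z/; onset = /z/, preceding coda = /gh/.
Result: digz.fri.frogh.zidz.
The second /r/ is in the onset of syllable 3 (/frogh/).

3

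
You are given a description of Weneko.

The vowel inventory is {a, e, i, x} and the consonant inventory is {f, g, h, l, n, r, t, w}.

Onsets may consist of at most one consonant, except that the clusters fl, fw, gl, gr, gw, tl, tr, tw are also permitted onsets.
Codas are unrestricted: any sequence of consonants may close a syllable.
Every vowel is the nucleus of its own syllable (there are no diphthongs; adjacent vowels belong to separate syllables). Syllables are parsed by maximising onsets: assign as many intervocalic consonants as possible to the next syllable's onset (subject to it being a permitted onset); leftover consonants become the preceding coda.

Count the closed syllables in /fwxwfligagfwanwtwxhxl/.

Nuclei (vowels): x, i, a, a, x, x → 6 syllables.
/x…i/ gap (V1→V2): cluster /wfl/ — the longest permitted-onset suffix is /fl/; onset = /fl/, preceding coda = /w/.
/i…a/ gap (V2→V3): /g/ → onset of the next syllable (single consonants are always licit onsets).
/a…a/ gap (V3→V4): cluster /gfw/ — the longest permitted-onset suffix is /fw/; onset = /fw/, preceding coda = /g/.
/a…x/ gap (V4→V5): /nwtw/ splits as /nw/ + /tw/ (/tw/ is the longest suffix that is a licit onset).
/x…x/ gap (V5→V6): /h/ is a single consonant, so it becomes the next onset.
So the parse is fwxw.fli.gag.fwanw.twx.hxl.
Classifying each syllable: /fwxw/ (closed), /fli/ (open), /gag/ (closed), /fwanw/ (closed), /twx/ (open), /hxl/ (closed).
Closed syllables: 4.

4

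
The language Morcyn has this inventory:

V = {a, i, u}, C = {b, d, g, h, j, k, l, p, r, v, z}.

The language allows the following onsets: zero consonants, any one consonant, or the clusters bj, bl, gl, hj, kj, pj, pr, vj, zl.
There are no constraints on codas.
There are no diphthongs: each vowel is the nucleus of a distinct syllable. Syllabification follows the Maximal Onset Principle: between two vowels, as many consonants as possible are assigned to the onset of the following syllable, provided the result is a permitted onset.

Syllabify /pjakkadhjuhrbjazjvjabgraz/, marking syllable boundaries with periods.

pjak.kad.hjuhr.bjazj.vjabg.raz

The vowels are a, a, u, a, a, a — 6 nuclei, so 6 syllables.
/a…a/ gap (V1→V2): /kk/ — longest licit onset from the right is /k/, leaving /k/ as coda.
/a…u/ gap (V2→V3): cluster /dhj/ — the longest permitted-onset suffix is /hj/; onset = /hj/, preceding coda = /d/.
/u…a/ gap (V3→V4): /hrbj/; trying suffixes from longest down, /bj/ is the first permitted one, so coda /hr/ | onset /bj/.
/a…a/ gap (V4→V5): /zjvj/; trying suffixes from longest down, /vj/ is the first permitted one, so coda /zj/ | onset /vj/.
/a…a/ gap (V5→V6): cluster /bgr/ — the longest permitted-onset suffix is /r/; onset = /r/, preceding coda = /bg/.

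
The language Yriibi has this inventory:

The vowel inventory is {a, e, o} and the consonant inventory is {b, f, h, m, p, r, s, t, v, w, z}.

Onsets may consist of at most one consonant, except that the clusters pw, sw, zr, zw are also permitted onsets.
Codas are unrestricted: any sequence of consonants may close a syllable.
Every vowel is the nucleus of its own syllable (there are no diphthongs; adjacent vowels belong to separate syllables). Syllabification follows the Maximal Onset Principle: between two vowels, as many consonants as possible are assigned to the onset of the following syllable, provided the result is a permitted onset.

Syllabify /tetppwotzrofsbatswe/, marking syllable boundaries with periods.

tetp.pwot.zrofs.bat.swe

Vowels present: e, o, o, a, e; each is a nucleus, giving 5 syllables.
V1 /e/ – V2 /o/: /tppw/; trying suffixes from longest down, /pw/ is the first permitted one, so coda /tp/ | onset /pw/.
V2 /o/ – V3 /o/: /tzr/ — longest licit onset from the right is /zr/, leaving /t/ as coda.
V3 /o/ – V4 /a/: cluster /fsb/ — the longest permitted-onset suffix is /b/; onset = /b/, preceding coda = /fs/.
V4 /a/ – V5 /e/: /tsw/ — longest licit onset from the right is /sw/, leaving /t/ as coda.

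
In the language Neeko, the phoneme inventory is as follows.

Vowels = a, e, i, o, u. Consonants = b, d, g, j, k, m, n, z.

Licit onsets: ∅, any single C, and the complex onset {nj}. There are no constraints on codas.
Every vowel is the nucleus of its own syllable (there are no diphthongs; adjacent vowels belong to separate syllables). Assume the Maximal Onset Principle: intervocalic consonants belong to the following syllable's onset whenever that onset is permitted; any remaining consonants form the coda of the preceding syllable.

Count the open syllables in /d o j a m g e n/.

The vowels are o, a, e — 3 nuclei, so 3 syllables.
/o…a/ gap (V1→V2): just /j/ — single C goes to the following onset.
/a…e/ gap (V2→V3): /mg/ — longest licit onset from the right is /g/, leaving /m/ as coda.
Syllabification: do.jam.gen.
Classifying each syllable: /do/ (open), /jam/ (closed), /gen/ (closed).
Open syllables: 1.

1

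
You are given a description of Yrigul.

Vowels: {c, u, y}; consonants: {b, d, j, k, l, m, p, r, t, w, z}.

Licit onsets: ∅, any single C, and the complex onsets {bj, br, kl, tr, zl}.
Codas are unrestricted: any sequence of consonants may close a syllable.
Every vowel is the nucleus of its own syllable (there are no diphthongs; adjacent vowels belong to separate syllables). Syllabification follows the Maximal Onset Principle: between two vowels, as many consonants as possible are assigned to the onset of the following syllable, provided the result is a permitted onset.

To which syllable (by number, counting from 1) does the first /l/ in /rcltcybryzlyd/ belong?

Nuclei (vowels): c, c, y, y, y → 5 syllables.
/c…c/ gap (V1→V2): /lt/ — longest licit onset from the right is /t/, leaving /l/ as coda.
/c…y/ gap (V2→V3): no consonants, so the boundary falls immediately after /c/.
/y…y/ gap (V3→V4): cluster /br/ — /br/ is itself a permitted onset, so the whole cluster goes right; preceding coda = ∅.
/y…y/ gap (V4→V5): /zl/ — entire cluster is a permitted onset → onset /zl/, coda ∅.
So the parse is rcl.tc.y.bry.zlyd.
The first /l/ is in the coda of syllable 1 (/rcl/).

1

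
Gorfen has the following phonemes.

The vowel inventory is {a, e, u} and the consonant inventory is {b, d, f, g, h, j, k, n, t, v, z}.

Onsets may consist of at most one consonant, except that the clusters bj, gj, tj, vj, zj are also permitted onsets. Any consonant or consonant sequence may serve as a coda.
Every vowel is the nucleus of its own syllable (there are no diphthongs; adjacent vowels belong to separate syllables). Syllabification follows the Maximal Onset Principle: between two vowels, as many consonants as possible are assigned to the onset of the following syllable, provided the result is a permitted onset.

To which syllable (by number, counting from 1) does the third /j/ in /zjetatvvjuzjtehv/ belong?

Nuclei (vowels): e, a, u, e → 4 syllables.
/e…a/ gap (V1→V2): /t/ → onset of the next syllable (single consonants are always licit onsets).
/a…u/ gap (V2→V3): /tvvj/; trying suffixes from longest down, /vj/ is the first permitted one, so coda /tv/ | onset /vj/.
/u…e/ gap (V3→V4): /zjt/; trying suffixes from longest down, /t/ is the first permitted one, so coda /zj/ | onset /t/.
Syllabification: zje.tatv.vjuzj.tehv.
The third /j/ is in the coda of syllable 3 (/vjuzj/).

3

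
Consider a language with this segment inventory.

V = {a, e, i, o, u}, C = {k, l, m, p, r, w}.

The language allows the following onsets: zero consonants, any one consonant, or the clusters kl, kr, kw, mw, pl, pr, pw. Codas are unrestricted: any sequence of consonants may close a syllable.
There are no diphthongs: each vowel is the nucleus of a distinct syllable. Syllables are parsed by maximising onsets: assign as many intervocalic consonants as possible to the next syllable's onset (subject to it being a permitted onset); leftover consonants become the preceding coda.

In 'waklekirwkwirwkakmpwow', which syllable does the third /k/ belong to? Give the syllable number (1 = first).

4

Nuclei (vowels): a, e, i, i, a, o → 6 syllables.
/a…e/ gap (V1→V2): /kl/ — entire cluster is a permitted onset → onset /kl/, coda ∅.
/e…i/ gap (V2→V3): just /k/ — single C goes to the following onset.
/i…i/ gap (V3→V4): /rwkw/; trying suffixes from longest down, /kw/ is the first permitted one, so coda /rw/ | onset /kw/.
/i…a/ gap (V4→V5): /rwk/ — longest licit onset from the right is /k/, leaving /rw/ as coda.
/a…o/ gap (V5→V6): /kmpw/; trying suffixes from longest down, /pw/ is the first permitted one, so coda /km/ | onset /pw/.
So the parse is wa.kle.kirw.kwirw.kakm.pwow.
The third /k/ is in the onset of syllable 4 (/kwirw/).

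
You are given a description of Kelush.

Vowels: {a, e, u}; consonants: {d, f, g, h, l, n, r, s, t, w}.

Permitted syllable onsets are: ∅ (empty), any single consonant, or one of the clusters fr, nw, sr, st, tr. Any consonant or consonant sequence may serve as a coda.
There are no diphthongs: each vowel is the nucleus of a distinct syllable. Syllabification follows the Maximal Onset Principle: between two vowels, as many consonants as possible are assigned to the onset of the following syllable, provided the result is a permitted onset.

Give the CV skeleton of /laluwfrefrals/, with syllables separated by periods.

CV.CVC.CCV.CCVCC

Vowels present: a, u, e, a; each is a nucleus, giving 4 syllables.
V1 /a/ – V2 /u/: /l/ is a single consonant, so it becomes the next onset.
V2 /u/ – V3 /e/: cluster /wfr/ — the longest permitted-onset suffix is /fr/; onset = /fr/, preceding coda = /w/.
V3 /e/ – V4 /a/: /fr/ — entire cluster is a permitted onset → onset /fr/, coda ∅.
Putting it together: la.luw.fre.frals.
Mapping each syllable to C/V: /la/ → CV, /luw/ → CVC, /fre/ → CCV, /frals/ → CCVCC.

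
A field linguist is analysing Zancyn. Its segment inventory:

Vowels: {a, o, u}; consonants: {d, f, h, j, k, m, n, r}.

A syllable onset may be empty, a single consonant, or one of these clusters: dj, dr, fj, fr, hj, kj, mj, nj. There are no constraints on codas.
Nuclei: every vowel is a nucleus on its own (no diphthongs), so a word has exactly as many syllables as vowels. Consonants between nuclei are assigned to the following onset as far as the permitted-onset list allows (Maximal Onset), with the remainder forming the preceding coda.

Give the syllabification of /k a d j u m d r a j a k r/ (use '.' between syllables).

ka.djum.dra.jakr

Vowels present: a, u, a, a; each is a nucleus, giving 4 syllables.
σ1/σ2 boundary: cluster /dj/ — /dj/ is itself a permitted onset, so the whole cluster goes right; preceding coda = ∅.
σ2/σ3 boundary: /mdr/ — longest licit onset from the right is /dr/, leaving /m/ as coda.
σ3/σ4 boundary: /j/ → onset of the next syllable (single consonants are always licit onsets).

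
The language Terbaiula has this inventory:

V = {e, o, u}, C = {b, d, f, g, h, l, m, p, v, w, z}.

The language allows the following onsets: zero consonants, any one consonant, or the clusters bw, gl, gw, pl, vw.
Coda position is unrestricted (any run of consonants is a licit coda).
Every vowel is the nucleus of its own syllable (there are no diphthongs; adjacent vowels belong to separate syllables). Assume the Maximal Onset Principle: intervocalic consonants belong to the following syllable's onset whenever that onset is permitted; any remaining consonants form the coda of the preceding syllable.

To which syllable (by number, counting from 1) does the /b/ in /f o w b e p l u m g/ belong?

Vowels present: o, e, u; each is a nucleus, giving 3 syllables.
σ1/σ2 boundary: /wb/; trying suffixes from longest down, /b/ is the first permitted one, so coda /w/ | onset /b/.
σ2/σ3 boundary: cluster /pl/ — /pl/ is itself a permitted onset, so the whole cluster goes right; preceding coda = ∅.
Syllabification: fow.be.plumg.
The /b/ is in the onset of syllable 2 (/be/).

2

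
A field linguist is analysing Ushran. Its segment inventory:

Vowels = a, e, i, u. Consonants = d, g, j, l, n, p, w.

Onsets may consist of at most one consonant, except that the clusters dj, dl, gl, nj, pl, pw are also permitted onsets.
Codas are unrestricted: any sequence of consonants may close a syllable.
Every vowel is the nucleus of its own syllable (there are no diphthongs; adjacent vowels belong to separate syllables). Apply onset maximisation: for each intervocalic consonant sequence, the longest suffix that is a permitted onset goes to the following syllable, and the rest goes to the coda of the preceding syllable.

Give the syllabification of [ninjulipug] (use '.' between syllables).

The vowels are i, u, i, u — 4 nuclei, so 4 syllables.
Between /i/ (V1) and /u/ (V2): cluster /nj/ — /nj/ is itself a permitted onset, so the whole cluster goes right; preceding coda = ∅.
Between /u/ (V2) and /i/ (V3): just /l/ — single C goes to the following onset.
Between /i/ (V3) and /u/ (V4): /p/ is a single consonant, so it becomes the next onset.

ni.nju.li.pug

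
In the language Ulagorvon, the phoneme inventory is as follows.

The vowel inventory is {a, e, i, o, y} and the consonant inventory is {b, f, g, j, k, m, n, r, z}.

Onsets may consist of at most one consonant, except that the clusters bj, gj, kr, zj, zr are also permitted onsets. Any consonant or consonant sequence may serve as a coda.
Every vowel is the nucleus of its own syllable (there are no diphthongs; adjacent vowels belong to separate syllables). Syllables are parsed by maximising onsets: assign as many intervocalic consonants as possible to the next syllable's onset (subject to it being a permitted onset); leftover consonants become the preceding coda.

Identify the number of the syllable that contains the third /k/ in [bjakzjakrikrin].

4

Vowels present: a, a, i, i; each is a nucleus, giving 4 syllables.
V1 /a/ – V2 /a/: cluster /kzj/ — the longest permitted-onset suffix is /zj/; onset = /zj/, preceding coda = /k/.
V2 /a/ – V3 /i/: /kr/ — entire cluster is a permitted onset → onset /kr/, coda ∅.
V3 /i/ – V4 /i/: /kr/ — entire cluster is a permitted onset → onset /kr/, coda ∅.
So the parse is bjak.zja.kri.krin.
The third /k/ is in the onset of syllable 4 (/krin/).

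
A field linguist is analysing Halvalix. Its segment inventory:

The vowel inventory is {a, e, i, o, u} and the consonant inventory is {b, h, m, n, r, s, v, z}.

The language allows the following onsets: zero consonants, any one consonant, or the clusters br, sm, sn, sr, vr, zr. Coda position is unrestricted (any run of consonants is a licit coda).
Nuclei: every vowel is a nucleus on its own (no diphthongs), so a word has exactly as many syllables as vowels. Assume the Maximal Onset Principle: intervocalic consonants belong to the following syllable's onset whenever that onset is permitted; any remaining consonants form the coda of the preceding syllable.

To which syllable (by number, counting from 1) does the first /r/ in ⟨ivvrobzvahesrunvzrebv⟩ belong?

2

The vowels are i, o, a, e, u, e — 6 nuclei, so 6 syllables.
/i…o/ gap (V1→V2): /vvr/; trying suffixes from longest down, /vr/ is the first permitted one, so coda /v/ | onset /vr/.
/o…a/ gap (V2→V3): /bzv/ splits as /bz/ + /v/ (/v/ is the longest suffix that is a licit onset).
/a…e/ gap (V3→V4): /h/ is a single consonant, so it becomes the next onset.
/e…u/ gap (V4→V5): /sr/ — entire cluster is a permitted onset → onset /sr/, coda ∅.
/u…e/ gap (V5→V6): /nvzr/ splits as /nv/ + /zr/ (/zr/ is the longest suffix that is a licit onset).
So the parse is iv.vrobz.va.he.srunv.zrebv.
The first /r/ is in the onset of syllable 2 (/vrobz/).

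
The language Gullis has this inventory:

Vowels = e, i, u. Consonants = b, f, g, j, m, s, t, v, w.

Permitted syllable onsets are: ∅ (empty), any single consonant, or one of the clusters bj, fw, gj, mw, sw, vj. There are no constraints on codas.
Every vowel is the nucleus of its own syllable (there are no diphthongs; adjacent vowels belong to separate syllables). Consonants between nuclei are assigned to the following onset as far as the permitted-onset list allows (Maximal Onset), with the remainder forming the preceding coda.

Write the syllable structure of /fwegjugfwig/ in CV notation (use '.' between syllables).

CCV.CCVC.CCVC

Vowels present: e, u, i; each is a nucleus, giving 3 syllables.
Between /e/ (V1) and /u/ (V2): /gj/ — entire cluster is a permitted onset → onset /gj/, coda ∅.
Between /u/ (V2) and /i/ (V3): /gfw/ — longest licit onset from the right is /fw/, leaving /g/ as coda.
Syllabification: fwe.gjug.fwig.
Mapping each syllable to C/V: /fwe/ → CCV, /gjug/ → CCVC, /fwig/ → CCVC.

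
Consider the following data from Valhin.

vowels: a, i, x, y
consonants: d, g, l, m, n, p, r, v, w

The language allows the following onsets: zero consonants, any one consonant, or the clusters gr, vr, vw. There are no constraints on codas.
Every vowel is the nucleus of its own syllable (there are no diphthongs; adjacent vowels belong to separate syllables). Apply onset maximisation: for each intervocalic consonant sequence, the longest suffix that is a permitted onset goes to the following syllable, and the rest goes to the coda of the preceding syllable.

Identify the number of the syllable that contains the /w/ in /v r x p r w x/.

2

Vowels present: x, x; each is a nucleus, giving 2 syllables.
Between /x/ (V1) and /x/ (V2): /prw/ splits as /pr/ + /w/ (/w/ is the longest suffix that is a licit onset).
Syllabification: vrxpr.wx.
The /w/ is in the onset of syllable 2 (/wx/).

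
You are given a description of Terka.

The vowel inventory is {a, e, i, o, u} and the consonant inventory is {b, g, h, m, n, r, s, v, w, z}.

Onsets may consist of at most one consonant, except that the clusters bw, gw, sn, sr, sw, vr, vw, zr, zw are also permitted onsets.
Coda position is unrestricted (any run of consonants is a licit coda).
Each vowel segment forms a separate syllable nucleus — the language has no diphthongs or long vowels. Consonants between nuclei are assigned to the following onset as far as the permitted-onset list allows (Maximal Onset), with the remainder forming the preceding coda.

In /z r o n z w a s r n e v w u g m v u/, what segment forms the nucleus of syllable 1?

o

Vowels present: o, a, e, u, u; each is a nucleus, giving 5 syllables.
The first nucleus (vowel 1 from the left) is /o/.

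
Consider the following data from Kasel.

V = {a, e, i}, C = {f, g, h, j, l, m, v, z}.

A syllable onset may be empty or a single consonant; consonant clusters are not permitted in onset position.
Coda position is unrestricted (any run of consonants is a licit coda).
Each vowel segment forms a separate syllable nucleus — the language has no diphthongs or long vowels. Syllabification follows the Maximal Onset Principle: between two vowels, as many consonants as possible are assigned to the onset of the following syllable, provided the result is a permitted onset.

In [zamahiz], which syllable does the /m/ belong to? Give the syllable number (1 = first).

2

Vowels present: a, a, i; each is a nucleus, giving 3 syllables.
/a…a/ gap (V1→V2): /m/ is a single consonant, so it becomes the next onset.
/a…i/ gap (V2→V3): just /h/ — single C goes to the following onset.
Syllabification: za.ma.hiz.
The /m/ is in the onset of syllable 2 (/ma/).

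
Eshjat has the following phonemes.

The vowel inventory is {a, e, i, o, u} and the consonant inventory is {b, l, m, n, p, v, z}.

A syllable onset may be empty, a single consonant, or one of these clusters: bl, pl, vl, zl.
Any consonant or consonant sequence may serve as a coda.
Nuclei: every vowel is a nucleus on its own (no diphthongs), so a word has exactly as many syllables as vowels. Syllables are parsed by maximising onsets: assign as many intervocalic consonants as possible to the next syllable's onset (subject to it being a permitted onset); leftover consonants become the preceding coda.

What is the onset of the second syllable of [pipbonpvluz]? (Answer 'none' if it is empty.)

b

Vowels present: i, o, u; each is a nucleus, giving 3 syllables.
/i…o/ gap (V1→V2): cluster /pb/ — the longest permitted-onset suffix is /b/; onset = /b/, preceding coda = /p/.
/o…u/ gap (V2→V3): /npvl/ — longest licit onset from the right is /vl/, leaving /np/ as coda.
Syllabification: pip.bonp.vluz.
Syllable 2 is /bonp/: onset /b/, nucleus /o/, coda /np/.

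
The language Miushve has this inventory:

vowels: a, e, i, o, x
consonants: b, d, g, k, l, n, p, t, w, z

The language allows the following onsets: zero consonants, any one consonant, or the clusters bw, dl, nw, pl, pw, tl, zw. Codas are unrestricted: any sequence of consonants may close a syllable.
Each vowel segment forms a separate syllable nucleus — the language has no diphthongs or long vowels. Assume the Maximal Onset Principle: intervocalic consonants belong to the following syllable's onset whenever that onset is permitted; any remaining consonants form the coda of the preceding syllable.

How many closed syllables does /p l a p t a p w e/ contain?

1

Vowels present: a, a, e; each is a nucleus, giving 3 syllables.
V1 /a/ – V2 /a/: /pt/ — longest licit onset from the right is /t/, leaving /p/ as coda.
V2 /a/ – V3 /e/: /pw/ — entire cluster is a permitted onset → onset /pw/, coda ∅.
So the parse is plap.ta.pwe.
Classifying each syllable: /plap/ (closed), /ta/ (open), /pwe/ (open).
Closed syllables: 1.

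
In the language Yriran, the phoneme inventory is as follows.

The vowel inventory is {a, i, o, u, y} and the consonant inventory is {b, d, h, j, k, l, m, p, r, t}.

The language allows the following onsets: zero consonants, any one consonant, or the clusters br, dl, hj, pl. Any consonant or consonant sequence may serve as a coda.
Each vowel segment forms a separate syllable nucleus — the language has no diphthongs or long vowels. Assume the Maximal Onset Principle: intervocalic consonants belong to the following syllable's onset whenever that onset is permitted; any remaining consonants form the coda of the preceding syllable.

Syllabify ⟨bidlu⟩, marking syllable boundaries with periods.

Nuclei (vowels): i, u → 2 syllables.
/i…u/ gap (V1→V2): cluster /dl/ — /dl/ is itself a permitted onset, so the whole cluster goes right; preceding coda = ∅.

bi.dlu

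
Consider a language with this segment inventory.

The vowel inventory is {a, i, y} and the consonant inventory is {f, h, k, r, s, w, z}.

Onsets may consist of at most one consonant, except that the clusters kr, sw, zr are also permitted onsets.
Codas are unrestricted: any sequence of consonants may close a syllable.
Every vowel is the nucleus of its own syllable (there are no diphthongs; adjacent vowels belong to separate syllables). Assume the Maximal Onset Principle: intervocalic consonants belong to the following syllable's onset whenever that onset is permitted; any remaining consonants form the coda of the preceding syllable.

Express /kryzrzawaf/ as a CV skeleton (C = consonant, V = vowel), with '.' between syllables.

CCVCC.CV.CVC

Vowels present: y, a, a; each is a nucleus, giving 3 syllables.
/y…a/ gap (V1→V2): /zrz/ — longest licit onset from the right is /z/, leaving /zr/ as coda.
/a…a/ gap (V2→V3): just /w/ — single C goes to the following onset.
Syllabification: kryzr.za.waf.
Mapping each syllable to C/V: /kryzr/ → CCVCC, /za/ → CV, /waf/ → CVC.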